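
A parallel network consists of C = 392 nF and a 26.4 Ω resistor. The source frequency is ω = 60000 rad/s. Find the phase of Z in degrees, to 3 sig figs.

X_C = 1/(ωC) = 42.5 Ω
Parallel: admittances add. Y = 1/R + jωC
Y = (0.0379 + j0.0235) S
|Y| = 0.0446 S → |Z| = 1/|Y| = 22.4 Ω, ∠Z = −∠Y = -31.8°

-31.8°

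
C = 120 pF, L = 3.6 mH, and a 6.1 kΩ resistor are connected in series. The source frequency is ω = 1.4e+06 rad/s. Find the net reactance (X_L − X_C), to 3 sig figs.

X_L = ωL = 5040 Ω
X_C = 1/(ωC) = 5950 Ω
X = 5040 − 5950 = -912 Ω

-912 Ω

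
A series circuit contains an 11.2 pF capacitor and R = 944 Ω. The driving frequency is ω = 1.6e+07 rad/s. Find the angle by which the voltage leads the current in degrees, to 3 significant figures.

-80.4°

X_C = 1/(ωC) = 5580 Ω
Z = 944 − j5580 Ω
|Z| = √(944² + 5580²) = 5660 Ω
∠Z = arctan(-5580/944) = -80.4°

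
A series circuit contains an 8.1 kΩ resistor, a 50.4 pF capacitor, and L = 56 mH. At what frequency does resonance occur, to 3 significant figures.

94.7 kHz

ω₀ = 1/√(LC) = 1/√(0.056 × 5.04e-11) = 595200 rad/s
f₀ = ω₀/(2π) = 94.7 kHz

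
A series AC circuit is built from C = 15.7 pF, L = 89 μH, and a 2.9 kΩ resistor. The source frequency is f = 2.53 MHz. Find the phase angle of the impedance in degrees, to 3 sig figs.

-41.8°

ω = 2πf = 1.59e+07 rad/s
X_L = ωL = 1410 Ω
X_C = 1/(ωC) = 4010 Ω
Net reactance X = X_L − X_C = -2590 Ω
Z = 2900 − j2590 Ω
|Z| = √(2900² + 2590²) = 3890 Ω
∠Z = arctan(-2590/2900) = -41.8°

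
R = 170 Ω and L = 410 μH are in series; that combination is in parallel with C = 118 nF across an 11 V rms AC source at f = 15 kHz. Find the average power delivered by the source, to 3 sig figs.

ω = 2πf = 94250 rad/s
X_L = ωL = 38.6 Ω
X_C = 1/(ωC) = 89.9 Ω
Branch 1 (R+jX_L): Z₁ = 170 + j38.6 Ω, |Z₁| = 174 Ω
Branch 2 (−jX_C): Z₂ = −j89.9 Ω
Parallel: Z = Z₁Z₂/(Z₁+Z₂), |Z| = 88.3 Ω, ∠Z = -60.4°
I = V/|Z| = 125 mA
P = VI cos φ = 11 × 0.125 × cos(-60.4°) = 677 mW

677 mW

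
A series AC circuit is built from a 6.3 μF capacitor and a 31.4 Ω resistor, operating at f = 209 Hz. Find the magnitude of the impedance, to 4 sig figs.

124.9 Ω

ω = 2πf = 1313 rad/s
X_C = 1/(ωC) = 120.9 Ω
Z = 31.40 − j120.9 Ω
|Z| = √(31.40² + 120.9²) = 124.9 Ω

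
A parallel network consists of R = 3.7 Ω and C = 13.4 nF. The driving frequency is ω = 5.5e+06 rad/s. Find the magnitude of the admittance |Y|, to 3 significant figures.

X_C = 1/(ωC) = 13.6 Ω
Parallel: admittances add. Y = 1/R + jωC
Y = (0.270 + j0.0737) S
|Y| = 0.280 S → |Z| = 1/|Y| = 3.57 Ω, ∠Z = −∠Y = -15.3°

280 mS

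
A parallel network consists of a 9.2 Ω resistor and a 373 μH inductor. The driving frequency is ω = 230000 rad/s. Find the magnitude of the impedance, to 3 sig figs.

9.15 Ω

X_L = ωL = 85.8 Ω
Parallel: admittances add. Y = 1/R + 1/(jωL)
Y = (0.109 − j0.0117) S
|Y| = 0.109 S → |Z| = 1/|Y| = 9.15 Ω, ∠Z = −∠Y = 6.12°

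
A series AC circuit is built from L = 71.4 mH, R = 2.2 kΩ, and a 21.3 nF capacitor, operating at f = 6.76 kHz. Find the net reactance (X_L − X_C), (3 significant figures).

ω = 2πf = 42470 rad/s
X_L = ωL = 3030 Ω
X_C = 1/(ωC) = 1110 Ω
X = 3030 − 1110 = 1930 Ω

1930 Ω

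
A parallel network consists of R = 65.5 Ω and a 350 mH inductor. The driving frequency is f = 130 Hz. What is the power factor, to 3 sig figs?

ω = 2πf = 816.8 rad/s
X_L = ωL = 286 Ω
Parallel: admittances add. Y = 1/R + 1/(jωL)
Y = (0.0153 − j0.00350) S
|Y| = 0.0157 S → |Z| = 1/|Y| = 63.8 Ω, ∠Z = −∠Y = 12.9°
cos φ = cos(12.9°) = 0.975

0.975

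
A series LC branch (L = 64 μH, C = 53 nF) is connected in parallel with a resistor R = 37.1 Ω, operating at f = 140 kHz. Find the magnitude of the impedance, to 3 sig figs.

ω = 2πf = 879600 rad/s
X_L = ωL = 56.3 Ω
X_C = 1/(ωC) = 21.4 Ω
Branch 1: Z₁ = R = 37.1 Ω
Branch 2 (series LC): Z₂ = j(X_L − X_C) = j34.8 Ω
Parallel: Z = Z₁Z₂/(Z₁+Z₂), |Z| = 25.4 Ω, ∠Z = 46.8°

25.4 Ω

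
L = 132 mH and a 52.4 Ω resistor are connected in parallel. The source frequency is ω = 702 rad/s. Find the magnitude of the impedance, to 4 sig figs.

X_L = ωL = 92.66 Ω
Parallel: admittances add. Y = 1/R + 1/(jωL)
Y = (0.01908 − j0.01079) S
|Y| = 0.02192 S → |Z| = 1/|Y| = 45.61 Ω, ∠Z = −∠Y = 29.49°

45.61 Ω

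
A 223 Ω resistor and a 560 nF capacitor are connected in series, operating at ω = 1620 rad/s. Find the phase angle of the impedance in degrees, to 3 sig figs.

-78.6°

X_C = 1/(ωC) = 1100 Ω
Z = 223 − j1100 Ω
|Z| = √(223² + 1100²) = 1120 Ω
∠Z = arctan(-1100/223) = -78.6°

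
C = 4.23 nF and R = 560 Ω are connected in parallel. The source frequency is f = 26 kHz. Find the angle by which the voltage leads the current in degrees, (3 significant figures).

-21.2°

ω = 2πf = 163400 rad/s
X_C = 1/(ωC) = 1450 Ω
Parallel: admittances add. Y = 1/R + jωC
Y = (0.00179 + j0.000691) S
|Y| = 0.00191 S → |Z| = 1/|Y| = 522 Ω, ∠Z = −∠Y = -21.2°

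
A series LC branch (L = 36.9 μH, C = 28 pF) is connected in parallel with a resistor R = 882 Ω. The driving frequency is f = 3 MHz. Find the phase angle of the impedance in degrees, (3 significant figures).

-36.3°

ω = 2πf = 1.885e+07 rad/s
X_L = ωL = 696 Ω
X_C = 1/(ωC) = 1890 Ω
Branch 1: Z₁ = R = 882 Ω
Branch 2 (series LC): Z₂ = j(X_L − X_C) = −j1200 Ω
Parallel: Z = Z₁Z₂/(Z₁+Z₂), |Z| = 711 Ω, ∠Z = -36.3°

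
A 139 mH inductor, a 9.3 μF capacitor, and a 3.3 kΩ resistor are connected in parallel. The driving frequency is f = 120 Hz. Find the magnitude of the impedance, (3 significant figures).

ω = 2πf = 754.0 rad/s
X_L = ωL = 105 Ω
X_C = 1/(ωC) = 143 Ω
Parallel: admittances add. Y = 1/R + 1/(jωL) + jωC
Y = (0.000303 − j0.00253) S
|Y| = 0.00255 S → |Z| = 1/|Y| = 393 Ω, ∠Z = −∠Y = 83.2°

393 Ω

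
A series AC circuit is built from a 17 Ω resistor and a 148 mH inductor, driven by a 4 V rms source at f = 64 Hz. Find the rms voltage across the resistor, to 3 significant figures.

1.10 V

ω = 2πf = 402.1 rad/s
X_L = ωL = 59.5 Ω
Z = 17.0 + j59.5 Ω
|Z| = √(17.0² + 59.5²) = 61.9 Ω
I = V/|Z| = 64.6 mA
V_R = I·|Z_R| = 0.0646 × 17.0 = 1.10 V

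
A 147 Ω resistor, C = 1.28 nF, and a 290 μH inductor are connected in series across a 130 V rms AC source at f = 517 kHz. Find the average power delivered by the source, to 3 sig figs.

ω = 2πf = 3.248e+06 rad/s
X_L = ωL = 942 Ω
X_C = 1/(ωC) = 241 Ω
Net reactance X = X_L − X_C = 702 Ω
Z = 147 + j702 Ω
|Z| = √(147² + 702²) = 717 Ω
∠Z = arctan(702/147) = 78.2°
I = V/|Z| = 181 mA
P = VI cos φ = 130 × 0.181 × cos(78.2°) = 4.84 W

4.84 W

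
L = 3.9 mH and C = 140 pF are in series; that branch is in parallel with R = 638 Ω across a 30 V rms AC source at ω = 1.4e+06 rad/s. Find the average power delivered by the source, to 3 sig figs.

1.41 W

X_L = ωL = 5460 Ω
X_C = 1/(ωC) = 5100 Ω
Branch 1: Z₁ = R = 638 Ω
Branch 2 (series LC): Z₂ = j(X_L − X_C) = j358 Ω
Parallel: Z = Z₁Z₂/(Z₁+Z₂), |Z| = 312 Ω, ∠Z = 60.7°
I = V/|Z| = 96.1 mA
P = VI cos φ = 30 × 0.0961 × cos(60.7°) = 1.41 W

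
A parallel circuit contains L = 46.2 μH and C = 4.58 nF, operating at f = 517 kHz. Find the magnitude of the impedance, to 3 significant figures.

122 Ω

ω = 2πf = 3.248e+06 rad/s
X_L = ωL = 150 Ω
X_C = 1/(ωC) = 67.2 Ω
Parallel: admittances add. Y = 1/(jωL) + jωC
Y = (0 + j0.00821) S
|Y| = 0.00821 S → |Z| = 1/|Y| = 122 Ω, ∠Z = −∠Y = -90.0°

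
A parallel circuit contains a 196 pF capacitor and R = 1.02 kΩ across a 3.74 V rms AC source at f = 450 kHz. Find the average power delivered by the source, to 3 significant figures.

13.7 mW

ω = 2πf = 2.827e+06 rad/s
X_C = 1/(ωC) = 1800 Ω
Parallel: admittances add. Y = 1/R + jωC
Y = (0.000980 + j0.000554) S
|Y| = 0.00113 S → |Z| = 1/|Y| = 888 Ω, ∠Z = −∠Y = -29.5°
I = V/|Z| = 4.21 mA
P = VI cos φ = 3.74 × 0.00421 × cos(-29.5°) = 13.7 mW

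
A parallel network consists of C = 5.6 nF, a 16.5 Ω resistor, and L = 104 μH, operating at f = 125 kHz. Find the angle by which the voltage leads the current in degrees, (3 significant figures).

7.37°

ω = 2πf = 785400 rad/s
X_L = ωL = 81.7 Ω
X_C = 1/(ωC) = 227 Ω
Parallel: admittances add. Y = 1/R + 1/(jωL) + jωC
Y = (0.0606 − j0.00784) S
|Y| = 0.0611 S → |Z| = 1/|Y| = 16.4 Ω, ∠Z = −∠Y = 7.37°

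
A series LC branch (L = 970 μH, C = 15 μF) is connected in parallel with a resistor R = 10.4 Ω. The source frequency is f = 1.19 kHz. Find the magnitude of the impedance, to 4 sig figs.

ω = 2πf = 7477 rad/s
X_L = ωL = 7.253 Ω
X_C = 1/(ωC) = 8.916 Ω
Branch 1: Z₁ = R = 10.40 Ω
Branch 2 (series LC): Z₂ = j(X_L − X_C) = −j1.664 Ω
Parallel: Z = Z₁Z₂/(Z₁+Z₂), |Z| = 1.643 Ω, ∠Z = -80.91°

1.643 Ω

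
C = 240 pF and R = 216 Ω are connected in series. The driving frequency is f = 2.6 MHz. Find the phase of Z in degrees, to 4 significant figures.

ω = 2πf = 1.634e+07 rad/s
X_C = 1/(ωC) = 255.1 Ω
Z = 216.0 − j255.1 Ω
|Z| = √(216.0² + 255.1²) = 334.2 Ω
∠Z = arctan(-255.1/216.0) = -49.74°

-49.74°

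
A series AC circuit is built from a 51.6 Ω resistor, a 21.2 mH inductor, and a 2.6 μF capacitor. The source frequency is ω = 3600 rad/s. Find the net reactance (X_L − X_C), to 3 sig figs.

-30.5 Ω

X_L = ωL = 76.3 Ω
X_C = 1/(ωC) = 107 Ω
X = 76.3 − 107 = -30.5 Ω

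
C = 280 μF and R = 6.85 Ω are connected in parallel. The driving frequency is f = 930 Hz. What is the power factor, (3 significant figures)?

0.0889

ω = 2πf = 5843 rad/s
X_C = 1/(ωC) = 0.611 Ω
Parallel: admittances add. Y = 1/R + jωC
Y = (0.146 + j1.64) S
|Y| = 1.64 S → |Z| = 1/|Y| = 0.609 Ω, ∠Z = −∠Y = -84.9°
cos φ = cos(-84.9°) = 0.0889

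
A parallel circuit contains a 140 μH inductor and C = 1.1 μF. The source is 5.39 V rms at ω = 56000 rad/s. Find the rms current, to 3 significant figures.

X_L = ωL = 7.84 Ω
X_C = 1/(ωC) = 16.2 Ω
Parallel: admittances add. Y = 1/(jωL) + jωC
Y = (0 − j0.0660) S
|Y| = 0.0660 S → |Z| = 1/|Y| = 15.2 Ω, ∠Z = −∠Y = 90.0°
I = V/|Z| = 5.39/15.2 = 355 mA

355 mA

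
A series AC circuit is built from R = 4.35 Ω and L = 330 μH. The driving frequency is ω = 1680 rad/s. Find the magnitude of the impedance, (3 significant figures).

X_L = ωL = 0.554 Ω
Z = 4.35 + j0.554 Ω
|Z| = √(4.35² + 0.554²) = 4.39 Ω

4.39 Ω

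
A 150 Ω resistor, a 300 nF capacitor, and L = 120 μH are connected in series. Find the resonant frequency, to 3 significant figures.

ω₀ = 1/√(LC) = 1/√(0.00012 × 3e-07) = 166700 rad/s
f₀ = ω₀/(2π) = 26.5 kHz

26.5 kHz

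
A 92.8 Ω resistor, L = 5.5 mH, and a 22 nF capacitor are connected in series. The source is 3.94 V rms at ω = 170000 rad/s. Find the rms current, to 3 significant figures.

X_L = ωL = 935 Ω
X_C = 1/(ωC) = 267 Ω
Net reactance X = X_L − X_C = 668 Ω
Z = 92.8 + j668 Ω
|Z| = √(92.8² + 668²) = 674 Ω
I = V/|Z| = 3.94/674 = 5.85 mA

5.85 mA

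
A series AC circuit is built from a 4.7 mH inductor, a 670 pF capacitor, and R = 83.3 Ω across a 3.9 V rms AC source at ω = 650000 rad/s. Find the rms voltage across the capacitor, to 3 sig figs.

X_L = ωL = 3060 Ω
X_C = 1/(ωC) = 2300 Ω
Net reactance X = X_L − X_C = 759 Ω
Z = 83.3 + j759 Ω
|Z| = √(83.3² + 759²) = 763 Ω
I = V/|Z| = 5.11 mA
V_C = I·|Z_C| = 0.00511 × 2300 = 11.7 V

11.7 V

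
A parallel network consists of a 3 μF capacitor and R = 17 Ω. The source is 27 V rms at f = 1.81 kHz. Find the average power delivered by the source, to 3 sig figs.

42.9 W

ω = 2πf = 11370 rad/s
X_C = 1/(ωC) = 29.3 Ω
Parallel: admittances add. Y = 1/R + jωC
Y = (0.0588 + j0.0341) S
|Y| = 0.0680 S → |Z| = 1/|Y| = 14.7 Ω, ∠Z = −∠Y = -30.1°
I = V/|Z| = 1.84 A
P = VI cos φ = 27 × 1.84 × cos(-30.1°) = 42.9 W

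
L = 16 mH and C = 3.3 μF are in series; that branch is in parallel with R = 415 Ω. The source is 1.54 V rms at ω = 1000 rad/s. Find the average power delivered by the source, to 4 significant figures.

5.715 mW

X_L = ωL = 16.00 Ω
X_C = 1/(ωC) = 303.0 Ω
Branch 1: Z₁ = R = 415.0 Ω
Branch 2 (series LC): Z₂ = j(X_L − X_C) = −j287.0 Ω
Parallel: Z = Z₁Z₂/(Z₁+Z₂), |Z| = 236.1 Ω, ∠Z = -55.33°
I = V/|Z| = 6.524 mA
P = VI cos φ = 1.54 × 0.006524 × cos(-55.33°) = 5.715 mW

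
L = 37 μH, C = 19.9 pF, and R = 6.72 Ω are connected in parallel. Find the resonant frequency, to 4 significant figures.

ω₀ = 1/√(LC) = 1/√(3.7e-05 × 1.99e-11) = 3.685e+07 rad/s
f₀ = ω₀/(2π) = 5.865 MHz

5.865 MHz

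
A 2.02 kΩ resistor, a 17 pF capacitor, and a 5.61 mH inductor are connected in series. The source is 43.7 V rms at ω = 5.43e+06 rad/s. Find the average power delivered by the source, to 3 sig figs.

X_L = ωL = 30500 Ω
X_C = 1/(ωC) = 10800 Ω
Net reactance X = X_L − X_C = 19600 Ω
Z = 2020 + j19600 Ω
|Z| = √(2020² + 19600²) = 19700 Ω
∠Z = arctan(19600/2020) = 84.1°
I = V/|Z| = 2.21 mA
P = VI cos φ = 43.7 × 0.00221 × cos(84.1°) = 9.91 mW

9.91 mW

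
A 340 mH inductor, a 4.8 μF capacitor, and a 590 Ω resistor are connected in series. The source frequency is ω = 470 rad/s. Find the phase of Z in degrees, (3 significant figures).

-25.7°

X_L = ωL = 160 Ω
X_C = 1/(ωC) = 443 Ω
Net reactance X = X_L − X_C = -283 Ω
Z = 590 − j283 Ω
|Z| = √(590² + 283²) = 655 Ω
∠Z = arctan(-283/590) = -25.7°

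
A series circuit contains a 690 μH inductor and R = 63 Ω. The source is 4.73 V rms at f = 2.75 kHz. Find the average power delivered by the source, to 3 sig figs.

ω = 2πf = 17280 rad/s
X_L = ωL = 11.9 Ω
Z = 63.0 + j11.9 Ω
|Z| = √(63.0² + 11.9²) = 64.1 Ω
∠Z = arctan(11.9/63.0) = 10.7°
I = V/|Z| = 73.8 mA
P = VI cos φ = 4.73 × 0.0738 × cos(10.7°) = 343 mW

343 mW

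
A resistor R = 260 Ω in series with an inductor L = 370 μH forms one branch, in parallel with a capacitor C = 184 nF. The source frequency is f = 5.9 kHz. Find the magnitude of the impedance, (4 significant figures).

ω = 2πf = 37070 rad/s
X_L = ωL = 13.72 Ω
X_C = 1/(ωC) = 146.6 Ω
Branch 1 (R+jX_L): Z₁ = 260.0 + j13.72 Ω, |Z₁| = 260.4 Ω
Branch 2 (−jX_C): Z₂ = −j146.6 Ω
Parallel: Z = Z₁Z₂/(Z₁+Z₂), |Z| = 130.7 Ω, ∠Z = -59.91°

130.7 Ω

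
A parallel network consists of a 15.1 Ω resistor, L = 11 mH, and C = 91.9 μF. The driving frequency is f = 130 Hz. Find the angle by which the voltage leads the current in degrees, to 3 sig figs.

ω = 2πf = 816.8 rad/s
X_L = ωL = 8.98 Ω
X_C = 1/(ωC) = 13.3 Ω
Parallel: admittances add. Y = 1/R + 1/(jωL) + jωC
Y = (0.0662 − j0.0362) S
|Y| = 0.0755 S → |Z| = 1/|Y| = 13.2 Ω, ∠Z = −∠Y = 28.7°

28.7°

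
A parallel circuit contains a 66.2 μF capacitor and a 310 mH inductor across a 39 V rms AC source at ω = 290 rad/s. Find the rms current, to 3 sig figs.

315 mA

X_L = ωL = 89.9 Ω
X_C = 1/(ωC) = 52.1 Ω
Parallel: admittances add. Y = 1/(jωL) + jωC
Y = (0 + j0.00807) S
|Y| = 0.00807 S → |Z| = 1/|Y| = 124 Ω, ∠Z = −∠Y = -90.0°
I = V/|Z| = 39/124 = 315 mA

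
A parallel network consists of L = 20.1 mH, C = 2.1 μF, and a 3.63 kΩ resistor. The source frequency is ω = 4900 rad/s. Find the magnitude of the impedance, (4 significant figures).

3252 Ω

X_L = ωL = 98.49 Ω
X_C = 1/(ωC) = 97.18 Ω
Parallel: admittances add. Y = 1/R + 1/(jωL) + jωC
Y = (0.0002755 + j0.0001367) S
|Y| = 0.0003075 S → |Z| = 1/|Y| = 3252 Ω, ∠Z = −∠Y = -26.39°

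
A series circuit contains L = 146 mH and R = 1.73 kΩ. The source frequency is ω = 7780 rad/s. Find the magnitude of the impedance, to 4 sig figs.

X_L = ωL = 1136 Ω
Z = 1730 + j1136 Ω
|Z| = √(1730² + 1136²) = 2070 Ω

2070 Ω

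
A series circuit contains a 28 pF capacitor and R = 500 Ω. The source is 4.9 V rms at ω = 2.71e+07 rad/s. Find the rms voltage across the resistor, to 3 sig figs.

1.74 V

X_C = 1/(ωC) = 1320 Ω
Z = 500 − j1320 Ω
|Z| = √(500² + 1320²) = 1410 Ω
I = V/|Z| = 3.48 mA
V_R = I·|Z_R| = 0.00348 × 500 = 1.74 V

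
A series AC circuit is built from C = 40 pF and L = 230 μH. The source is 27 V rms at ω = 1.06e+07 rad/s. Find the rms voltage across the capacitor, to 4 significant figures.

800.9 V

X_L = ωL = 2438 Ω
X_C = 1/(ωC) = 2358 Ω
Net reactance X = X_L − X_C = 79.51 Ω
Z = j79.51 Ω
|Z| = √(0² + 79.51²) = 79.51 Ω
I = V/|Z| = 339.6 mA
V_C = I·|Z_C| = 0.3396 × 2358 = 800.9 V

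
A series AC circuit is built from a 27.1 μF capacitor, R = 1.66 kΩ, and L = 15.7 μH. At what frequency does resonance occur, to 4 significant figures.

ω₀ = 1/√(LC) = 1/√(1.57e-05 × 2.71e-05) = 48480 rad/s
f₀ = ω₀/(2π) = 7.716 kHz

7.716 kHz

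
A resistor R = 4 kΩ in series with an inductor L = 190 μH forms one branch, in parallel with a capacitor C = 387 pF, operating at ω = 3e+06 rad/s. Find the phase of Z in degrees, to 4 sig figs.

X_L = ωL = 570.0 Ω
X_C = 1/(ωC) = 861.3 Ω
Branch 1 (R+jX_L): Z₁ = 4000 + j570.0 Ω, |Z₁| = 4040 Ω
Branch 2 (−jX_C): Z₂ = −j861.3 Ω
Parallel: Z = Z₁Z₂/(Z₁+Z₂), |Z| = 867.7 Ω, ∠Z = -77.72°

-77.72°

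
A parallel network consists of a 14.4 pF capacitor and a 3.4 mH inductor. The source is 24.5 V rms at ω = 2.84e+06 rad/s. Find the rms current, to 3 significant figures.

X_L = ωL = 9660 Ω
X_C = 1/(ωC) = 24500 Ω
Parallel: admittances add. Y = 1/(jωL) + jωC
Y = (0 − j6.27e-05) S
|Y| = 6.27e-05 S → |Z| = 1/|Y| = 16000 Ω, ∠Z = −∠Y = 90.0°
I = V/|Z| = 24.5/16000 = 1.54 mA

1.54 mA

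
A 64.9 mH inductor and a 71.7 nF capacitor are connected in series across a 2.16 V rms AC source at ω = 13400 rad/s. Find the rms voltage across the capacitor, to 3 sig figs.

X_L = ωL = 870 Ω
X_C = 1/(ωC) = 1040 Ω
Net reactance X = X_L − X_C = -171 Ω
Z = − j171 Ω
|Z| = √(0² + 171²) = 171 Ω
I = V/|Z| = 12.6 mA
V_C = I·|Z_C| = 0.0126 × 1040 = 13.1 V

13.1 V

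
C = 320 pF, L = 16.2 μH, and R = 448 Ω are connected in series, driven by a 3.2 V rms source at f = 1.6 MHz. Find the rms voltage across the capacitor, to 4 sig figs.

ω = 2πf = 1.005e+07 rad/s
X_L = ωL = 162.9 Ω
X_C = 1/(ωC) = 310.8 Ω
Net reactance X = X_L − X_C = -148.0 Ω
Z = 448.0 − j148.0 Ω
|Z| = √(448.0² + 148.0²) = 471.8 Ω
I = V/|Z| = 6.782 mA
V_C = I·|Z_C| = 0.006782 × 310.8 = 2.108 V

2.108 V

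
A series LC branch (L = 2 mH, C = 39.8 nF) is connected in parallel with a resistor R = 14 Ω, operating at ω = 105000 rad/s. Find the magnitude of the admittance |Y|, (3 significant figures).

X_L = ωL = 210 Ω
X_C = 1/(ωC) = 239 Ω
Branch 1: Z₁ = R = 14.0 Ω
Branch 2 (series LC): Z₂ = j(X_L − X_C) = −j29.3 Ω
Parallel: Z = Z₁Z₂/(Z₁+Z₂), |Z| = 12.6 Ω, ∠Z = -25.5°
|Y| = 1/|Z| = 79.2 mS

79.2 mS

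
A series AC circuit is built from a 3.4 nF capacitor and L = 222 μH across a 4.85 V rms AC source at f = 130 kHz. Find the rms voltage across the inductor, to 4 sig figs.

4.920 V

ω = 2πf = 816800 rad/s
X_L = ωL = 181.3 Ω
X_C = 1/(ωC) = 360.1 Ω
Net reactance X = X_L − X_C = -178.7 Ω
Z = − j178.7 Ω
|Z| = √(0² + 178.7²) = 178.7 Ω
I = V/|Z| = 27.13 mA
V_L = I·|Z_L| = 0.02713 × 181.3 = 4.920 V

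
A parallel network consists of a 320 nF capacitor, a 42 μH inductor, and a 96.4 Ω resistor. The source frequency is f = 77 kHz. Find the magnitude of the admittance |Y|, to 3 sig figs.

106 mS

ω = 2πf = 483800 rad/s
X_L = ωL = 20.3 Ω
X_C = 1/(ωC) = 6.46 Ω
Parallel: admittances add. Y = 1/R + 1/(jωL) + jωC
Y = (0.0104 + j0.106) S
|Y| = 0.106 S → |Z| = 1/|Y| = 9.42 Ω, ∠Z = −∠Y = -84.4°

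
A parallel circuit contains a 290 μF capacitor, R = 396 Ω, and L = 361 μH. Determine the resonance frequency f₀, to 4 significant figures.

ω₀ = 1/√(LC) = 1/√(0.000361 × 0.00029) = 3091 rad/s
f₀ = ω₀/(2π) = 491.9 Hz

491.9 Hz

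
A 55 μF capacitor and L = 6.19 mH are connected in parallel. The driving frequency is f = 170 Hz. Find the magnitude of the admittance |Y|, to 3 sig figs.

ω = 2πf = 1068 rad/s
X_L = ωL = 6.61 Ω
X_C = 1/(ωC) = 17.0 Ω
Parallel: admittances add. Y = 1/(jωL) + jωC
Y = (0 − j0.0925) S
|Y| = 0.0925 S → |Z| = 1/|Y| = 10.8 Ω, ∠Z = −∠Y = 90.0°

92.5 mS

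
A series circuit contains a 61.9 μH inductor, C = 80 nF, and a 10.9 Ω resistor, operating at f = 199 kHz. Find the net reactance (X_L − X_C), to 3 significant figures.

67.4 Ω

ω = 2πf = 1.25e+06 rad/s
X_L = ωL = 77.4 Ω
X_C = 1/(ωC) = 10.0 Ω
X = 77.4 − 10.0 = 67.4 Ω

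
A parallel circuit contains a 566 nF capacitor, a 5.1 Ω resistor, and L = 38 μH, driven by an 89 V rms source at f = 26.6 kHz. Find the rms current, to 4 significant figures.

ω = 2πf = 167100 rad/s
X_L = ωL = 6.351 Ω
X_C = 1/(ωC) = 10.57 Ω
Parallel: admittances add. Y = 1/R + 1/(jωL) + jωC
Y = (0.1961 − j0.06286) S
|Y| = 0.2059 S → |Z| = 1/|Y| = 4.857 Ω, ∠Z = −∠Y = 17.77°
I = V/|Z| = 89/4.857 = 18.33 A

18.33 A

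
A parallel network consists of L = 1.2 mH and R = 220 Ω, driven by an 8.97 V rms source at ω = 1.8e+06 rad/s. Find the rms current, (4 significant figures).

X_L = ωL = 2160 Ω
Parallel: admittances add. Y = 1/R + 1/(jωL)
Y = (0.004545 − j0.0004630) S
|Y| = 0.004569 S → |Z| = 1/|Y| = 218.9 Ω, ∠Z = −∠Y = 5.816°
I = V/|Z| = 8.97/218.9 = 40.98 mA

40.98 mA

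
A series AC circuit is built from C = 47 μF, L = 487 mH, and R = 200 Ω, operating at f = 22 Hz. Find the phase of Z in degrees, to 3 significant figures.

ω = 2πf = 138.2 rad/s
X_L = ωL = 67.3 Ω
X_C = 1/(ωC) = 154 Ω
Net reactance X = X_L − X_C = -86.6 Ω
Z = 200 − j86.6 Ω
|Z| = √(200² + 86.6²) = 218 Ω
∠Z = arctan(-86.6/200) = -23.4°

-23.4°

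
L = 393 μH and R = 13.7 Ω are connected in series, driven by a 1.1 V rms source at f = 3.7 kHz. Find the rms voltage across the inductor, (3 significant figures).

ω = 2πf = 23250 rad/s
X_L = ωL = 9.14 Ω
Z = 13.7 + j9.14 Ω
|Z| = √(13.7² + 9.14²) = 16.5 Ω
I = V/|Z| = 66.8 mA
V_L = I·|Z_L| = 0.0668 × 9.14 = 0.610 V

0.610 V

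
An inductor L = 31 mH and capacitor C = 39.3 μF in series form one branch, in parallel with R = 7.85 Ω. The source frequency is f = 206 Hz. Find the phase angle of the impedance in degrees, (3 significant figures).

21.0°

ω = 2πf = 1294 rad/s
X_L = ωL = 40.1 Ω
X_C = 1/(ωC) = 19.7 Ω
Branch 1: Z₁ = R = 7.85 Ω
Branch 2 (series LC): Z₂ = j(X_L − X_C) = j20.5 Ω
Parallel: Z = Z₁Z₂/(Z₁+Z₂), |Z| = 7.33 Ω, ∠Z = 21.0°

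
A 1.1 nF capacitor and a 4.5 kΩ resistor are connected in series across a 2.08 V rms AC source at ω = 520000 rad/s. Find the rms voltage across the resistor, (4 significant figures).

X_C = 1/(ωC) = 1748 Ω
Z = 4500 − j1748 Ω
|Z| = √(4500² + 1748²) = 4828 Ω
I = V/|Z| = 430.8 μA
V_R = I·|Z_R| = 0.0004308 × 4500 = 1.939 V

1.939 V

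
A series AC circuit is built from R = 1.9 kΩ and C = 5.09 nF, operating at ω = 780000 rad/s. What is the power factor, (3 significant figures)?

X_C = 1/(ωC) = 252 Ω
Z = 1900 − j252 Ω
|Z| = √(1900² + 252²) = 1920 Ω
∠Z = arctan(-252/1900) = -7.55°
cos φ = cos(-7.55°) = 0.991

0.991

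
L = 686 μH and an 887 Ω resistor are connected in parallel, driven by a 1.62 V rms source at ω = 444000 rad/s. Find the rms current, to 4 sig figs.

X_L = ωL = 304.6 Ω
Parallel: admittances add. Y = 1/R + 1/(jωL)
Y = (0.001127 − j0.003283) S
|Y| = 0.003471 S → |Z| = 1/|Y| = 288.1 Ω, ∠Z = −∠Y = 71.05°
I = V/|Z| = 1.62/288.1 = 5.624 mA

5.624 mA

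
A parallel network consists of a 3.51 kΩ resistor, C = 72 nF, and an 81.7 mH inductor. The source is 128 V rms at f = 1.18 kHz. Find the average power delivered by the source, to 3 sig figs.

ω = 2πf = 7414 rad/s
X_L = ωL = 606 Ω
X_C = 1/(ωC) = 1870 Ω
Parallel: admittances add. Y = 1/R + 1/(jωL) + jωC
Y = (0.000285 − j0.00112) S
|Y| = 0.00115 S → |Z| = 1/|Y| = 867 Ω, ∠Z = −∠Y = 75.7°
I = V/|Z| = 148 mA
P = VI cos φ = 128 × 0.148 × cos(75.7°) = 4.67 W

4.67 W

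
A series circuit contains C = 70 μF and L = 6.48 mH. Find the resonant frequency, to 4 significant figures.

236.3 Hz

ω₀ = 1/√(LC) = 1/√(0.00648 × 7e-05) = 1485 rad/s
f₀ = ω₀/(2π) = 236.3 Hz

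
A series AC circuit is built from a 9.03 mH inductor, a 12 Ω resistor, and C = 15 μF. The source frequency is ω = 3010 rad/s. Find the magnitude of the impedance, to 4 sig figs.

X_L = ωL = 27.18 Ω
X_C = 1/(ωC) = 22.15 Ω
Net reactance X = X_L − X_C = 5.032 Ω
Z = 12.00 + j5.032 Ω
|Z| = √(12.00² + 5.032²) = 13.01 Ω

13.01 Ω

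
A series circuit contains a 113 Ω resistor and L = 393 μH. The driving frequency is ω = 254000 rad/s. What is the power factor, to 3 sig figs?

X_L = ωL = 99.8 Ω
Z = 113 + j99.8 Ω
|Z| = √(113² + 99.8²) = 151 Ω
∠Z = arctan(99.8/113) = 41.5°
cos φ = cos(41.5°) = 0.749

0.749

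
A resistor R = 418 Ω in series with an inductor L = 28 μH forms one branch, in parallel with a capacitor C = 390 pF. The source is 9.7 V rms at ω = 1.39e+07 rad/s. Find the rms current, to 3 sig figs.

42.9 mA

X_L = ωL = 389 Ω
X_C = 1/(ωC) = 184 Ω
Branch 1 (R+jX_L): Z₁ = 418 + j389 Ω, |Z₁| = 571 Ω
Branch 2 (−jX_C): Z₂ = −j184 Ω
Parallel: Z = Z₁Z₂/(Z₁+Z₂), |Z| = 226 Ω, ∠Z = -73.1°
I = V/|Z| = 9.7/226 = 42.9 mA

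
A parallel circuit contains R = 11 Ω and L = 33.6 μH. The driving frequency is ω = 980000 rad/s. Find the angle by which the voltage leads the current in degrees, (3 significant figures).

X_L = ωL = 32.9 Ω
Parallel: admittances add. Y = 1/R + 1/(jωL)
Y = (0.0909 − j0.0304) S
|Y| = 0.0958 S → |Z| = 1/|Y| = 10.4 Ω, ∠Z = −∠Y = 18.5°

18.5°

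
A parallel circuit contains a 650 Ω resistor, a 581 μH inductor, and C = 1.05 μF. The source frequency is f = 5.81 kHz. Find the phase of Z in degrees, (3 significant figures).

ω = 2πf = 36510 rad/s
X_L = ωL = 21.2 Ω
X_C = 1/(ωC) = 26.1 Ω
Parallel: admittances add. Y = 1/R + 1/(jωL) + jωC
Y = (0.00154 − j0.00882) S
|Y| = 0.00895 S → |Z| = 1/|Y| = 112 Ω, ∠Z = −∠Y = 80.1°

80.1°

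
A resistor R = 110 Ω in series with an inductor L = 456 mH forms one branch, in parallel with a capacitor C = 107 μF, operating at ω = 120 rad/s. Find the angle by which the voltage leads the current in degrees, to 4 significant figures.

-51.66°

X_L = ωL = 54.72 Ω
X_C = 1/(ωC) = 77.88 Ω
Branch 1 (R+jX_L): Z₁ = 110.0 + j54.72 Ω, |Z₁| = 122.9 Ω
Branch 2 (−jX_C): Z₂ = −j77.88 Ω
Parallel: Z = Z₁Z₂/(Z₁+Z₂), |Z| = 85.12 Ω, ∠Z = -51.66°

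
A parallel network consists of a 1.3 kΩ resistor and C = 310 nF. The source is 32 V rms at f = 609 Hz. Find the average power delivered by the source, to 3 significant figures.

788 mW

ω = 2πf = 3826 rad/s
X_C = 1/(ωC) = 843 Ω
Parallel: admittances add. Y = 1/R + jωC
Y = (0.000769 + j0.00119) S
|Y| = 0.00141 S → |Z| = 1/|Y| = 707 Ω, ∠Z = −∠Y = -57.0°
I = V/|Z| = 45.2 mA
P = VI cos φ = 32 × 0.0452 × cos(-57.0°) = 788 mW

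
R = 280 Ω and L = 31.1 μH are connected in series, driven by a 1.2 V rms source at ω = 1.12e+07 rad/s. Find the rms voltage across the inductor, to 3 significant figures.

0.935 V

X_L = ωL = 348 Ω
Z = 280 + j348 Ω
|Z| = √(280² + 348²) = 447 Ω
I = V/|Z| = 2.69 mA
V_L = I·|Z_L| = 0.00269 × 348 = 0.935 V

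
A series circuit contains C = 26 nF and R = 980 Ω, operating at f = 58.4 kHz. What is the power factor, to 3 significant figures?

0.994

ω = 2πf = 366900 rad/s
X_C = 1/(ωC) = 105 Ω
Z = 980 − j105 Ω
|Z| = √(980² + 105²) = 986 Ω
∠Z = arctan(-105/980) = -6.10°
cos φ = cos(-6.10°) = 0.994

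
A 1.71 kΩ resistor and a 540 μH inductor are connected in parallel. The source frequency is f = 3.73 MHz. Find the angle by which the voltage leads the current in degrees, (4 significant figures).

7.695°

ω = 2πf = 2.344e+07 rad/s
X_L = ωL = 12660 Ω
Parallel: admittances add. Y = 1/R + 1/(jωL)
Y = (0.0005848 − j7.902e-05) S
|Y| = 0.0005901 S → |Z| = 1/|Y| = 1695 Ω, ∠Z = −∠Y = 7.695°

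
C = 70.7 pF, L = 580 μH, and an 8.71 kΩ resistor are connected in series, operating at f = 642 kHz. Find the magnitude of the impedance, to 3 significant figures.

8790 Ω

ω = 2πf = 4.034e+06 rad/s
X_L = ωL = 2340 Ω
X_C = 1/(ωC) = 3510 Ω
Net reactance X = X_L − X_C = -1170 Ω
Z = 8710 − j1170 Ω
|Z| = √(8710² + 1170²) = 8790 Ω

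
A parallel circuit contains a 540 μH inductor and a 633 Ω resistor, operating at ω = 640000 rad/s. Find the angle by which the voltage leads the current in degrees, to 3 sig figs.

61.4°

X_L = ωL = 346 Ω
Parallel: admittances add. Y = 1/R + 1/(jωL)
Y = (0.00158 − j0.00289) S
|Y| = 0.00330 S → |Z| = 1/|Y| = 303 Ω, ∠Z = −∠Y = 61.4°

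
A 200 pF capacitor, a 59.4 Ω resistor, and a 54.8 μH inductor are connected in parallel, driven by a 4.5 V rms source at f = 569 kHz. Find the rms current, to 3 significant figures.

78.3 mA

ω = 2πf = 3.575e+06 rad/s
X_L = ωL = 196 Ω
X_C = 1/(ωC) = 1400 Ω
Parallel: admittances add. Y = 1/R + 1/(jωL) + jωC
Y = (0.0168 − j0.00439) S
|Y| = 0.0174 S → |Z| = 1/|Y| = 57.5 Ω, ∠Z = −∠Y = 14.6°
I = V/|Z| = 4.5/57.5 = 78.3 mA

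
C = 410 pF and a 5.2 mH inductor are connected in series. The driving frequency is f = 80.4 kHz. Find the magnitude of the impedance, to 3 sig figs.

2200 Ω

ω = 2πf = 505200 rad/s
X_L = ωL = 2630 Ω
X_C = 1/(ωC) = 4830 Ω
Net reactance X = X_L − X_C = -2200 Ω
Z = − j2200 Ω
|Z| = √(0² + 2200²) = 2200 Ω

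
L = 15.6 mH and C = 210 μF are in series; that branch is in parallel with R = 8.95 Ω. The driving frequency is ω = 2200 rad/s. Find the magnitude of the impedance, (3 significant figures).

8.62 Ω

X_L = ωL = 34.3 Ω
X_C = 1/(ωC) = 2.16 Ω
Branch 1: Z₁ = R = 8.95 Ω
Branch 2 (series LC): Z₂ = j(X_L − X_C) = j32.2 Ω
Parallel: Z = Z₁Z₂/(Z₁+Z₂), |Z| = 8.62 Ω, ∠Z = 15.6°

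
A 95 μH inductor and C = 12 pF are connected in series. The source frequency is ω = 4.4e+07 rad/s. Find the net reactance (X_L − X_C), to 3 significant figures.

X_L = ωL = 4180 Ω
X_C = 1/(ωC) = 1890 Ω
X = 4180 − 1890 = 2290 Ω

2290 Ω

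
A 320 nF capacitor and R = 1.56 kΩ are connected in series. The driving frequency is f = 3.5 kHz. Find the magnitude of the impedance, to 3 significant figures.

ω = 2πf = 21990 rad/s
X_C = 1/(ωC) = 142 Ω
Z = 1560 − j142 Ω
|Z| = √(1560² + 142²) = 1570 Ω

1570 Ω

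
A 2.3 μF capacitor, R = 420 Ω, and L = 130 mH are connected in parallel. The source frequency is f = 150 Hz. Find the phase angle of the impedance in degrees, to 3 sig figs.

ω = 2πf = 942.5 rad/s
X_L = ωL = 123 Ω
X_C = 1/(ωC) = 461 Ω
Parallel: admittances add. Y = 1/R + 1/(jωL) + jωC
Y = (0.00238 − j0.00599) S
|Y| = 0.00645 S → |Z| = 1/|Y| = 155 Ω, ∠Z = −∠Y = 68.3°

68.3°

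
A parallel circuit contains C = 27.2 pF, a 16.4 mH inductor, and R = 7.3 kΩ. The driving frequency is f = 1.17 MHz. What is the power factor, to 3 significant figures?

ω = 2πf = 7.351e+06 rad/s
X_L = ωL = 121000 Ω
X_C = 1/(ωC) = 5000 Ω
Parallel: admittances add. Y = 1/R + 1/(jωL) + jωC
Y = (0.000137 + j0.000192) S
|Y| = 0.000236 S → |Z| = 1/|Y| = 4240 Ω, ∠Z = −∠Y = -54.4°
cos φ = cos(-54.4°) = 0.581

0.581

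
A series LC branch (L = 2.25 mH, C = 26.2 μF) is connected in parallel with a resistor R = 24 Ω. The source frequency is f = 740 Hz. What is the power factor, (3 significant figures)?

ω = 2πf = 4650 rad/s
X_L = ωL = 10.5 Ω
X_C = 1/(ωC) = 8.21 Ω
Branch 1: Z₁ = R = 24.0 Ω
Branch 2 (series LC): Z₂ = j(X_L − X_C) = j2.25 Ω
Parallel: Z = Z₁Z₂/(Z₁+Z₂), |Z| = 2.24 Ω, ∠Z = 84.6°
cos φ = cos(84.6°) = 0.0934

0.0934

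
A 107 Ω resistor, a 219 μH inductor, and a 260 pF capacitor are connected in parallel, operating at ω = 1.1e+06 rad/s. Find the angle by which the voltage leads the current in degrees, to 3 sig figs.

X_L = ωL = 241 Ω
X_C = 1/(ωC) = 3500 Ω
Parallel: admittances add. Y = 1/R + 1/(jωL) + jωC
Y = (0.00935 − j0.00387) S
|Y| = 0.0101 S → |Z| = 1/|Y| = 98.9 Ω, ∠Z = −∠Y = 22.5°

22.5°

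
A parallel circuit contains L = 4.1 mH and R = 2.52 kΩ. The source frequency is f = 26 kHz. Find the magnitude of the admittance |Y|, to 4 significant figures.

1.545 mS

ω = 2πf = 163400 rad/s
X_L = ωL = 669.8 Ω
Parallel: admittances add. Y = 1/R + 1/(jωL)
Y = (0.0003968 − j0.001493) S
|Y| = 0.001545 S → |Z| = 1/|Y| = 647.3 Ω, ∠Z = −∠Y = 75.12°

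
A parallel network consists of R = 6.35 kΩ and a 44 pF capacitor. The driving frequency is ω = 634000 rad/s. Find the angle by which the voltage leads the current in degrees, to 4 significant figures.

-10.05°

X_C = 1/(ωC) = 35850 Ω
Parallel: admittances add. Y = 1/R + jωC
Y = (0.0001575 + j2.79e-05) S
|Y| = 0.0001599 S → |Z| = 1/|Y| = 6253 Ω, ∠Z = −∠Y = -10.05°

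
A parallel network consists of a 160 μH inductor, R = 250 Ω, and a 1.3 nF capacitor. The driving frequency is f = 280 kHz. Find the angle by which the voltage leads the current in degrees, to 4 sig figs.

ω = 2πf = 1.759e+06 rad/s
X_L = ωL = 281.5 Ω
X_C = 1/(ωC) = 437.2 Ω
Parallel: admittances add. Y = 1/R + 1/(jωL) + jωC
Y = (0.004000 − j0.001265) S
|Y| = 0.004195 S → |Z| = 1/|Y| = 238.4 Ω, ∠Z = −∠Y = 17.56°

17.56°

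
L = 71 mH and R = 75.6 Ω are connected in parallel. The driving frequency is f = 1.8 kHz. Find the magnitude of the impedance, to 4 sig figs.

75.27 Ω

ω = 2πf = 11310 rad/s
X_L = ωL = 803.0 Ω
Parallel: admittances add. Y = 1/R + 1/(jωL)
Y = (0.01323 − j0.001245) S
|Y| = 0.01329 S → |Z| = 1/|Y| = 75.27 Ω, ∠Z = −∠Y = 5.378°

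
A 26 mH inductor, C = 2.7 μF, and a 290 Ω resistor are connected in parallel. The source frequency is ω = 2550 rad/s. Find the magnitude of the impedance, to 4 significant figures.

X_L = ωL = 66.30 Ω
X_C = 1/(ωC) = 145.2 Ω
Parallel: admittances add. Y = 1/R + 1/(jωL) + jωC
Y = (0.003448 − j0.008198) S
|Y| = 0.008894 S → |Z| = 1/|Y| = 112.4 Ω, ∠Z = −∠Y = 67.19°

112.4 Ω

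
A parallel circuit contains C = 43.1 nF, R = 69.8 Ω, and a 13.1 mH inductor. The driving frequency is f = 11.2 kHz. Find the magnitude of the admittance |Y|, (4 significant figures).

14.46 mS

ω = 2πf = 70370 rad/s
X_L = ωL = 921.9 Ω
X_C = 1/(ωC) = 329.7 Ω
Parallel: admittances add. Y = 1/R + 1/(jωL) + jωC
Y = (0.01433 + j0.001948) S
|Y| = 0.01446 S → |Z| = 1/|Y| = 69.16 Ω, ∠Z = −∠Y = -7.744°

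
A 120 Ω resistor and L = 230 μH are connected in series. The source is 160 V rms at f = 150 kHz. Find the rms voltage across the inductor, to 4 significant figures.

140.0 V

ω = 2πf = 942500 rad/s
X_L = ωL = 216.8 Ω
Z = 120.0 + j216.8 Ω
|Z| = √(120.0² + 216.8²) = 247.8 Ω
I = V/|Z| = 645.8 mA
V_L = I·|Z_L| = 0.6458 × 216.8 = 140.0 V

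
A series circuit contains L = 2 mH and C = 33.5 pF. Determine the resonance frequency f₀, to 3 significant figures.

ω₀ = 1/√(LC) = 1/√(0.002 × 3.35e-11) = 3.863e+06 rad/s
f₀ = ω₀/(2π) = 615 kHz

615 kHz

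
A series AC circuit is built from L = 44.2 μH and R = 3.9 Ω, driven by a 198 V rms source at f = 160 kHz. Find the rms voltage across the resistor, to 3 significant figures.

ω = 2πf = 1.005e+06 rad/s
X_L = ωL = 44.4 Ω
Z = 3.90 + j44.4 Ω
|Z| = √(3.90² + 44.4²) = 44.6 Ω
I = V/|Z| = 4.44 A
V_R = I·|Z_R| = 4.44 × 3.90 = 17.3 V

17.3 V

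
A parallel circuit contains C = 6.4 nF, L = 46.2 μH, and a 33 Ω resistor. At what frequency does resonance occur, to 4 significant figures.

ω₀ = 1/√(LC) = 1/√(4.62e-05 × 6.4e-09) = 1.839e+06 rad/s
f₀ = ω₀/(2π) = 292.7 kHz

292.7 kHz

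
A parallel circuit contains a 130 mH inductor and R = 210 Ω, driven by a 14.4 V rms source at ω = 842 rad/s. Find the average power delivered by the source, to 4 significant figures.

987.4 mW

X_L = ωL = 109.5 Ω
Parallel: admittances add. Y = 1/R + 1/(jωL)
Y = (0.004762 − j0.009136) S
|Y| = 0.01030 S → |Z| = 1/|Y| = 97.07 Ω, ∠Z = −∠Y = 62.47°
I = V/|Z| = 148.4 mA
P = VI cos φ = 14.4 × 0.1484 × cos(62.47°) = 987.4 mW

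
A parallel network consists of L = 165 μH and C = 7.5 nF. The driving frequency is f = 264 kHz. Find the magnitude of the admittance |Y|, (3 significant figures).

8.79 mS

ω = 2πf = 1.659e+06 rad/s
X_L = ωL = 274 Ω
X_C = 1/(ωC) = 80.4 Ω
Parallel: admittances add. Y = 1/(jωL) + jωC
Y = (0 + j0.00879) S
|Y| = 0.00879 S → |Z| = 1/|Y| = 114 Ω, ∠Z = −∠Y = -90.0°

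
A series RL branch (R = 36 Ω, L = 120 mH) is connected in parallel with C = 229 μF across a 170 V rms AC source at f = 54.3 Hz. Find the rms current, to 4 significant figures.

ω = 2πf = 341.2 rad/s
X_L = ωL = 40.94 Ω
X_C = 1/(ωC) = 12.80 Ω
Branch 1 (R+jX_L): Z₁ = 36.00 + j40.94 Ω, |Z₁| = 54.52 Ω
Branch 2 (−jX_C): Z₂ = −j12.80 Ω
Parallel: Z = Z₁Z₂/(Z₁+Z₂), |Z| = 15.27 Ω, ∠Z = -79.34°
I = V/|Z| = 170/15.27 = 11.13 A

11.13 A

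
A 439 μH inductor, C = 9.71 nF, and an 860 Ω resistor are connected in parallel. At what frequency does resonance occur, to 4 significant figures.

77.09 kHz

ω₀ = 1/√(LC) = 1/√(0.000439 × 9.71e-09) = 484300 rad/s
f₀ = ω₀/(2π) = 77.09 kHz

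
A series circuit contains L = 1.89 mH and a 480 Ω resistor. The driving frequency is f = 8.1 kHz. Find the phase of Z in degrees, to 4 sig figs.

ω = 2πf = 50890 rad/s
X_L = ωL = 96.19 Ω
Z = 480.0 + j96.19 Ω
|Z| = √(480.0² + 96.19²) = 489.5 Ω
∠Z = arctan(96.19/480.0) = 11.33°

11.33°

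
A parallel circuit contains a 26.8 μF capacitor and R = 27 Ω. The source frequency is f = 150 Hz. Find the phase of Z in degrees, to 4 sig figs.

ω = 2πf = 942.5 rad/s
X_C = 1/(ωC) = 39.59 Ω
Parallel: admittances add. Y = 1/R + jωC
Y = (0.03704 + j0.02526) S
|Y| = 0.04483 S → |Z| = 1/|Y| = 22.31 Ω, ∠Z = −∠Y = -34.29°

-34.29°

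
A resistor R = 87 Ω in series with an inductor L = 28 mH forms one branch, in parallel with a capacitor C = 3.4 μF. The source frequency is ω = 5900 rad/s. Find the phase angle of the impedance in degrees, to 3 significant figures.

-80.7°

X_L = ωL = 165 Ω
X_C = 1/(ωC) = 49.9 Ω
Branch 1 (R+jX_L): Z₁ = 87.0 + j165 Ω, |Z₁| = 187 Ω
Branch 2 (−jX_C): Z₂ = −j49.9 Ω
Parallel: Z = Z₁Z₂/(Z₁+Z₂), |Z| = 64.4 Ω, ∠Z = -80.7°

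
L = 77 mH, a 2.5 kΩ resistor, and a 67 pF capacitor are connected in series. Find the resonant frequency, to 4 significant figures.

ω₀ = 1/√(LC) = 1/√(0.077 × 6.7e-11) = 440300 rad/s
f₀ = ω₀/(2π) = 70.07 kHz

70.07 kHz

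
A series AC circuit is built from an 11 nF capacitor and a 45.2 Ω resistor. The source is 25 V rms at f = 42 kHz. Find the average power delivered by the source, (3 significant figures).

234 mW

ω = 2πf = 263900 rad/s
X_C = 1/(ωC) = 344 Ω
Z = 45.2 − j344 Ω
|Z| = √(45.2² + 344²) = 347 Ω
∠Z = arctan(-344/45.2) = -82.5°
I = V/|Z| = 72.0 mA
P = VI cos φ = 25 × 0.0720 × cos(-82.5°) = 234 mW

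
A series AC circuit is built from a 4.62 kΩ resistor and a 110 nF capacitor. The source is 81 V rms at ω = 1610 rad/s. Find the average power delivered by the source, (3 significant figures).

X_C = 1/(ωC) = 5650 Ω
Z = 4620 − j5650 Ω
|Z| = √(4620² + 5650²) = 7300 Ω
∠Z = arctan(-5650/4620) = -50.7°
I = V/|Z| = 11.1 mA
P = VI cos φ = 81 × 0.0111 × cos(-50.7°) = 569 mW

569 mW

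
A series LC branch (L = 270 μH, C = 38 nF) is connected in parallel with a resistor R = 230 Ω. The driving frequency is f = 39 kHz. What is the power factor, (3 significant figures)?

ω = 2πf = 245000 rad/s
X_L = ωL = 66.2 Ω
X_C = 1/(ωC) = 107 Ω
Branch 1: Z₁ = R = 230 Ω
Branch 2 (series LC): Z₂ = j(X_L − X_C) = −j41.2 Ω
Parallel: Z = Z₁Z₂/(Z₁+Z₂), |Z| = 40.6 Ω, ∠Z = -79.8°
cos φ = cos(-79.8°) = 0.176

0.176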